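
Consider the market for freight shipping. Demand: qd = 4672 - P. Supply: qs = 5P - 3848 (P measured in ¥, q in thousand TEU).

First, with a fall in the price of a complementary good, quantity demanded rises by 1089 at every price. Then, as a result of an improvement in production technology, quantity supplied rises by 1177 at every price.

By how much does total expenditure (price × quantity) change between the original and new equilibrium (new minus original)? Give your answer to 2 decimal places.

+1503323.56

Initially, 4672 - P = 5P - 3848, so 8520 = 6P and P = 1420, q = 3252.
The new curves are qd = 5761 - P (demand) and qs = 5P - 2671 (supply).
Setting them equal: 5761 - P = 5P - 2671 → 8432 = 6P, so P = 4216/3 ≈ 1405.3333 and q = 13067/3 ≈ 4355.6667.
Expenditure moves from 1420×3252 = 4617840 to 1405.3333×4355.6667 = 6121163.5556; change = +1503323.56.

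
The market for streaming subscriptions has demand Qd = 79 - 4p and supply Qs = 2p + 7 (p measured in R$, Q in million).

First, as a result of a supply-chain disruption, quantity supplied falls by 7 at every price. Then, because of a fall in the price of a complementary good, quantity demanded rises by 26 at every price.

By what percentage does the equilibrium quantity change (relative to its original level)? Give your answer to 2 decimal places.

Solve the original market: 79 - 4p = 2p + 7, hence p = 12 and Q = 31.
After the shift, demand is Qd = 105 - 4p and supply is Qs = 2p.
New equilibrium: 105 - 4p = 2p ⇒ 105 = 6p ⇒ p = 17.5, Q = 35.
%ΔQ = (35 − 31) / 31 × 100 = +12.90%.

+12.90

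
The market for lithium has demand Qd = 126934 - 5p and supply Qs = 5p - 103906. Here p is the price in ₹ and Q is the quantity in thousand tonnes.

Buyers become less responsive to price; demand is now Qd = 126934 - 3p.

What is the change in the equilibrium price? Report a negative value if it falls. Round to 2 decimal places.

+5771.00

Solve the original market: 126934 - 5p = 5p - 103906, hence p = 23084 and Q = 11514.
The new curves are Qd = 126934 - 3p (demand) and Qs = 5p - 103906 (supply).
Clearing the new market: 126934 - 3p = 5p - 103906, so p = 28855 and Q = 40369.
Δp = 28855 − 23084 = +5771.00.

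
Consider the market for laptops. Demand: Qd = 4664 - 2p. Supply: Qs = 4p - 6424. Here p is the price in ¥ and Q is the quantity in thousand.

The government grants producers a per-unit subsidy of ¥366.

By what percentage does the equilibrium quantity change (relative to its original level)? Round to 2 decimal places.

Initially, 4664 - 2p = 4p - 6424, so 11088 = 6p and p = 1848, Q = 968.
Since sellers receive the price plus the subsidy, the effective supply curve becomes Qs = 4p - 4960.
New equilibrium: 4664 - 2p = 4p - 4960 ⇒ 9624 = 6p ⇒ p = 1604, Q = 1456.
%ΔQ = (1456 − 968) / 968 × 100 = +50.41%.

+50.41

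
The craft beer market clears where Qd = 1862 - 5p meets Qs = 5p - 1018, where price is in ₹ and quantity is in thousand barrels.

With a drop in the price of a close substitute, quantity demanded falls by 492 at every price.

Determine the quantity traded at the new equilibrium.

Solve the original market: 1862 - 5p = 5p - 1018, hence p = 288 and Q = 422.
The new curves are Qd = 1370 - 5p (demand) and Qs = 5p - 1018 (supply).
Clearing the new market: 1370 - 5p = 5p - 1018, so p = 238.8 and Q = 176.

176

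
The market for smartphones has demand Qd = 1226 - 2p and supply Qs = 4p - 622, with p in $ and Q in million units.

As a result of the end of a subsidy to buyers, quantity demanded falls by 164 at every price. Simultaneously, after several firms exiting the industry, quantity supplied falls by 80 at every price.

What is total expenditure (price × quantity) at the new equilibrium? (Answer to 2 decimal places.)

Before the shock: 1226 - 2p = 4p - 622 ⇒ 1848 = 6p ⇒ p = 308, Q = 610.
With the change applied: demand Qd = 1062 - 2p, supply Qs = 4p - 702.
New equilibrium: 1062 - 2p = 4p - 702 ⇒ 1764 = 6p ⇒ p = 294, Q = 474.
New expenditure = 294 × 474 = 139356.00.

139356.00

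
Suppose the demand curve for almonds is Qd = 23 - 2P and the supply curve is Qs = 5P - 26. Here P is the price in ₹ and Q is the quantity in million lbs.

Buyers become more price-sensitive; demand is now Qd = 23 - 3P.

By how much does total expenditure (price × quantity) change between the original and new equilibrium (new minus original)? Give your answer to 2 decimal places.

Original equilibrium: 23 - 2P = 5P - 26 gives 49 = 7P, so P = 7 and Q = 9.
With the change applied: demand Qd = 23 - 3P, supply Qs = 5P - 26.
Setting them equal: 23 - 3P = 5P - 26 → 49 = 8P, so P = 6.125 and Q = 4.625.
Expenditure moves from 7×9 = 63 to 6.125×4.625 = 28.328125; change = -34.67.

-34.67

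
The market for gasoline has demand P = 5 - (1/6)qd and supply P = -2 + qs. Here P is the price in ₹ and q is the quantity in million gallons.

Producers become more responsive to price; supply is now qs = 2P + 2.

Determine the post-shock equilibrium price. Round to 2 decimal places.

Solve the original market: 30 - 6P = P + 2, hence P = 4 and q = 6.
With the change applied: demand qd = 30 - 6P, supply qs = 2P + 2.
Equate the new curves: 30 - 6P = 2P + 2, giving 28 = 8P, P = 3.5, q = 9.

3.50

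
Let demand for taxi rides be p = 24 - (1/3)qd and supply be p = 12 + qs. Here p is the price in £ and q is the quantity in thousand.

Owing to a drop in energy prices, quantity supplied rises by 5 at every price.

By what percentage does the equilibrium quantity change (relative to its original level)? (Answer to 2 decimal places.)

Initially, 72 - 3p = p - 12, so 84 = 4p and p = 21, q = 9.
With the change applied: demand qd = 72 - 3p, supply qs = p - 7.
Clearing the new market: 72 - 3p = p - 7, so p = 19.75 and q = 12.75.
%Δq = (12.75 − 9) / 9 × 100 = +41.67%.

+41.67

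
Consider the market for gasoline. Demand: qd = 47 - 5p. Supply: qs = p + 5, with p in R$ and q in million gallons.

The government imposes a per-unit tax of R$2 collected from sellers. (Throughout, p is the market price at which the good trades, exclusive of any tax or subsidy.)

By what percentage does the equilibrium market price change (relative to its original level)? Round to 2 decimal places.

Solve the original market: 47 - 5p = p + 5, hence p = 7 and q = 12.
Since sellers keep the price net of the tax, the effective supply curve becomes qs = p + 3.
Clearing the new market: 47 - 5p = p + 3, so p = 22/3 ≈ 7.3333 and q = 31/3 ≈ 10.3333.
%Δp = (7.3333 − 7) / 7 × 100 = +4.76%.

+4.76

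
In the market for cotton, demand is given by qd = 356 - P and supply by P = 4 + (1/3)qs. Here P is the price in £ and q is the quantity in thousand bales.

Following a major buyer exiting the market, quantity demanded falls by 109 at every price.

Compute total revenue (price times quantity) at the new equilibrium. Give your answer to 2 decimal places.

11800.69

Before the shock: 356 - P = 3P - 12 ⇒ 368 = 4P ⇒ P = 92, q = 264.
The new curves are qd = 247 - P (demand) and qs = 3P - 12 (supply).
Equate the new curves: 247 - P = 3P - 12, giving 259 = 4P, P = 64.75, q = 182.25.
New expenditure = 64.75 × 182.25 = 11800.69.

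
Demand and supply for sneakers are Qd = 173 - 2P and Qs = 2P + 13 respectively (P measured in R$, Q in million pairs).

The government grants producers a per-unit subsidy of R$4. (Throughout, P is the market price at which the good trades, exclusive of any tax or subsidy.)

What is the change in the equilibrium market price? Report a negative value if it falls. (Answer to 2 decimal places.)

-2.00

Solve the original market: 173 - 2P = 2P + 13, hence P = 40 and Q = 93.
Since sellers receive the price plus the subsidy, the effective supply curve becomes Qs = 2P + 21.
Clearing the new market: 173 - 2P = 2P + 21, so P = 38 and Q = 97.
ΔP = 38 − 40 = -2.00.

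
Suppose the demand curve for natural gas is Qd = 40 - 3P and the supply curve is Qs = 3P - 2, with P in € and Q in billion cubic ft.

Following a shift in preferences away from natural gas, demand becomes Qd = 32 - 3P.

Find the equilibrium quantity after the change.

15

Initially, 40 - 3P = 3P - 2, so 42 = 6P and P = 7, Q = 19.
After the shift, demand is Qd = 32 - 3P and supply is Qs = 3P - 2.
Clearing the new market: 32 - 3P = 3P - 2, so P = 17/3 ≈ 5.6667 and Q = 15.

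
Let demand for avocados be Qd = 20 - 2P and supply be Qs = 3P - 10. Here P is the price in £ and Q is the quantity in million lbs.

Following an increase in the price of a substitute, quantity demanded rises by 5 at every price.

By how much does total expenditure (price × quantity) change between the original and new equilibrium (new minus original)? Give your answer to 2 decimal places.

+29.00

Before the shock: 20 - 2P = 3P - 10 ⇒ 30 = 5P ⇒ P = 6, Q = 8.
With the change applied: demand Qd = 25 - 2P, supply Qs = 3P - 10.
Setting them equal: 25 - 2P = 3P - 10 → 35 = 5P, so P = 7 and Q = 11.
Expenditure moves from 6×8 = 48 to 7×11 = 77; change = +29.00.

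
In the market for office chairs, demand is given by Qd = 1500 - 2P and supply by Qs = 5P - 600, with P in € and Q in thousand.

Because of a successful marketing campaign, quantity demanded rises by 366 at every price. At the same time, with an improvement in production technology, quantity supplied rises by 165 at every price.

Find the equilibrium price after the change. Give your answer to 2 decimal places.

328.71

Solve the original market: 1500 - 2P = 5P - 600, hence P = 300 and Q = 900.
The shock moves the curves to Qd = 1866 - 2P and Qs = 5P - 435.
New equilibrium: 1866 - 2P = 5P - 435 ⇒ 2301 = 7P ⇒ P = 2301/7 ≈ 328.7143, Q = 8460/7 ≈ 1208.5714.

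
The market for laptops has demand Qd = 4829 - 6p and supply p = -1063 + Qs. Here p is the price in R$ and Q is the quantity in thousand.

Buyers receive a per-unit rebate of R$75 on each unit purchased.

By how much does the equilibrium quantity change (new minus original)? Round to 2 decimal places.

Initially, 4829 - 6p = p + 1063, so 3766 = 7p and p = 538, Q = 1601.
Since buyers' out-of-pocket price is the market price minus the rebate, the effective demand curve becomes Qd = 5279 - 6p.
Equate the new curves: 5279 - 6p = p + 1063, giving 4216 = 7p, p = 4216/7 ≈ 602.2857, Q = 11657/7 ≈ 1665.2857.
ΔQ = 1665.2857 − 1601 = +64.29.

+64.29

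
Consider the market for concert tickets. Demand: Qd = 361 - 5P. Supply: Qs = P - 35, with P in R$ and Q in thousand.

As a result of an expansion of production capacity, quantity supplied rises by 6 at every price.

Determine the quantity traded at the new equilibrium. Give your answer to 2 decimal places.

36.00

Solve the original market: 361 - 5P = P - 35, hence P = 66 and Q = 31.
The new curves are Qd = 361 - 5P (demand) and Qs = P - 29 (supply).
Clearing the new market: 361 - 5P = P - 29, so P = 65 and Q = 36.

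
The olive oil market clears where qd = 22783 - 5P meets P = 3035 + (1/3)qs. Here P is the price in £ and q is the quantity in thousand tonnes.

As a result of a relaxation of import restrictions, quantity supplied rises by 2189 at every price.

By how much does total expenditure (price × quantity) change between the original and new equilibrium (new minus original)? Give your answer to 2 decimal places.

+4298340.92

Original equilibrium: 22783 - 5P = 3P - 9105 gives 31888 = 8P, so P = 3986 and q = 2853.
After the shift, demand is qd = 22783 - 5P and supply is qs = 3P - 6916.
Equate the new curves: 22783 - 5P = 3P - 6916, giving 29699 = 8P, P = 3712.375, q = 4221.125.
Expenditure moves from 3986×2853 = 11372058 to 3712.375×4221.125 = 15670398.921875; change = +4298340.92.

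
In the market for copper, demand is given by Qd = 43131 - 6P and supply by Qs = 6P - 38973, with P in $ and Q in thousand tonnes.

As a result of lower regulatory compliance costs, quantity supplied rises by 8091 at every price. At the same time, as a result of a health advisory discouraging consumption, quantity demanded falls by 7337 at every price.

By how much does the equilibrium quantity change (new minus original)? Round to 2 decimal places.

Initially, 43131 - 6P = 6P - 38973, so 82104 = 12P and P = 6842, Q = 2079.
After the shift, demand is Qd = 35794 - 6P and supply is Qs = 6P - 30882.
Clearing the new market: 35794 - 6P = 6P - 30882, so P = 16669/3 ≈ 5556.3333 and Q = 2456.
ΔQ = 2456 − 2079 = +377.00.

+377.00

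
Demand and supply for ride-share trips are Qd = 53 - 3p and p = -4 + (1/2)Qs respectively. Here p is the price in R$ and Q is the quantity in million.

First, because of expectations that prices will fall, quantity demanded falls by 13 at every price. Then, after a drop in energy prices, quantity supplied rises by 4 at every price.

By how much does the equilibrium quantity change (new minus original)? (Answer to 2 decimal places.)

-2.80

Initially, 53 - 3p = 2p + 8, so 45 = 5p and p = 9, Q = 26.
The new curves are Qd = 40 - 3p (demand) and Qs = 2p + 12 (supply).
Clearing the new market: 40 - 3p = 2p + 12, so p = 5.6 and Q = 23.2.
ΔQ = 23.2 − 26 = -2.80.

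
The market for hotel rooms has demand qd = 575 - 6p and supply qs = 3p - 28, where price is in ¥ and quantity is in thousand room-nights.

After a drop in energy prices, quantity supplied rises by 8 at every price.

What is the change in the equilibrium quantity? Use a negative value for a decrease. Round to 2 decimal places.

Solve the original market: 575 - 6p = 3p - 28, hence p = 67 and q = 173.
The new curves are qd = 575 - 6p (demand) and qs = 3p - 20 (supply).
New equilibrium: 575 - 6p = 3p - 20 ⇒ 595 = 9p ⇒ p = 595/9 ≈ 66.1111, q = 535/3 ≈ 178.3333.
Δq = 178.3333 − 173 = +5.33.

+5.33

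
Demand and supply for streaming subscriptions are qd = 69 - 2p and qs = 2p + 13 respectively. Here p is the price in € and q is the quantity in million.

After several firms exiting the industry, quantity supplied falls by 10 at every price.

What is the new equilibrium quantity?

36

Original equilibrium: 69 - 2p = 2p + 13 gives 56 = 4p, so p = 14 and q = 41.
With the change applied: demand qd = 69 - 2p, supply qs = 2p + 3.
Equate the new curves: 69 - 2p = 2p + 3, giving 66 = 4p, p = 16.5, q = 36.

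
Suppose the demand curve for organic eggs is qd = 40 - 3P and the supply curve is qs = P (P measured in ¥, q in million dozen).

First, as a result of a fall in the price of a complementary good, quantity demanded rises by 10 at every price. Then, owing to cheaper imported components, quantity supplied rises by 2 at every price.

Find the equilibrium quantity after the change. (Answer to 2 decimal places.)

14.00

Solve the original market: 40 - 3P = P, hence P = 10 and q = 10.
After the shift, demand is qd = 50 - 3P and supply is qs = P + 2.
New equilibrium: 50 - 3P = P + 2 ⇒ 48 = 4P ⇒ P = 12, q = 14.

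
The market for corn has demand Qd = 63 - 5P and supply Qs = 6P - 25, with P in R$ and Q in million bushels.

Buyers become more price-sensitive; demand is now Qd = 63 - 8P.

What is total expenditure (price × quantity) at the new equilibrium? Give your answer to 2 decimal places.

Before the shock: 63 - 5P = 6P - 25 ⇒ 88 = 11P ⇒ P = 8, Q = 23.
After the shift, demand is Qd = 63 - 8P and supply is Qs = 6P - 25.
New equilibrium: 63 - 8P = 6P - 25 ⇒ 88 = 14P ⇒ P = 44/7 ≈ 6.2857, Q = 89/7 ≈ 12.7143.
New expenditure = 6.2857 × 12.7143 = 79.92.

79.92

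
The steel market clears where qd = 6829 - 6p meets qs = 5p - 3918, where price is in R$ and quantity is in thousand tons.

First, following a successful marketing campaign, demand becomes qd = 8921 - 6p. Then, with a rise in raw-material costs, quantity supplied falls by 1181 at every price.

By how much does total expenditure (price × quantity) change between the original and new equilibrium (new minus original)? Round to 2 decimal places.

Solve the original market: 6829 - 6p = 5p - 3918, hence p = 977 and q = 967.
After the shift, demand is qd = 8921 - 6p and supply is qs = 5p - 5099.
New equilibrium: 8921 - 6p = 5p - 5099 ⇒ 14020 = 11p ⇒ p = 14020/11 ≈ 1274.5455, q = 14011/11 ≈ 1273.7273.
Expenditure moves from 977×967 = 944759 to 1274.5455×1273.7273 = 1623423.3058; change = +678664.31.

+678664.31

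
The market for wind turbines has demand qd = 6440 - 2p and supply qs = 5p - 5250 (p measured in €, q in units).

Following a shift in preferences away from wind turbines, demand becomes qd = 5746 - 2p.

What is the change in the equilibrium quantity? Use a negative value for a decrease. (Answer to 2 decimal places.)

Before the shock: 6440 - 2p = 5p - 5250 ⇒ 11690 = 7p ⇒ p = 1670, q = 3100.
The new curves are qd = 5746 - 2p (demand) and qs = 5p - 5250 (supply).
Equate the new curves: 5746 - 2p = 5p - 5250, giving 10996 = 7p, p = 10996/7 ≈ 1570.8571, q = 18230/7 ≈ 2604.2857.
Δq = 2604.2857 − 3100 = -495.71.

-495.71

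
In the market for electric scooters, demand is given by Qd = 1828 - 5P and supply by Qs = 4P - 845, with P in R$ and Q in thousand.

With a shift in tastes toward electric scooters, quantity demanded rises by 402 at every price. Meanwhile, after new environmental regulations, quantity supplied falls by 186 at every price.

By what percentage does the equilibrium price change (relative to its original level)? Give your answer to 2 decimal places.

Solve the original market: 1828 - 5P = 4P - 845, hence P = 297 and Q = 343.
The shock moves the curves to Qd = 2230 - 5P and Qs = 4P - 1031.
New equilibrium: 2230 - 5P = 4P - 1031 ⇒ 3261 = 9P ⇒ P = 1087/3 ≈ 362.3333, Q = 1255/3 ≈ 418.3333.
%ΔP = (362.3333 − 297) / 297 × 100 = +22.00%.

+22.00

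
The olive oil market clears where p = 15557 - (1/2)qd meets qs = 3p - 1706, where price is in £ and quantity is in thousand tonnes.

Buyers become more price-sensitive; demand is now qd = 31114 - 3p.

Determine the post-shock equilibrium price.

Initially, 31114 - 2p = 3p - 1706, so 32820 = 5p and p = 6564, q = 17986.
The shock moves the curves to qd = 31114 - 3p and qs = 3p - 1706.
Setting them equal: 31114 - 3p = 3p - 1706 → 32820 = 6p, so p = 5470 and q = 14704.

5470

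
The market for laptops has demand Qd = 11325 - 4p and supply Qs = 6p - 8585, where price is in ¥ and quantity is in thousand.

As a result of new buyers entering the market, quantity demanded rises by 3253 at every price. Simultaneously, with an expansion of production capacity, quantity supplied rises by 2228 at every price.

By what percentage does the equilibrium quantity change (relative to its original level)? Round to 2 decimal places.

Before the shock: 11325 - 4p = 6p - 8585 ⇒ 19910 = 10p ⇒ p = 1991, Q = 3361.
After the shift, demand is Qd = 14578 - 4p and supply is Qs = 6p - 6357.
Setting them equal: 14578 - 4p = 6p - 6357 → 20935 = 10p, so p = 2093.5 and Q = 6204.
%ΔQ = (6204 − 3361) / 3361 × 100 = +84.59%.

+84.59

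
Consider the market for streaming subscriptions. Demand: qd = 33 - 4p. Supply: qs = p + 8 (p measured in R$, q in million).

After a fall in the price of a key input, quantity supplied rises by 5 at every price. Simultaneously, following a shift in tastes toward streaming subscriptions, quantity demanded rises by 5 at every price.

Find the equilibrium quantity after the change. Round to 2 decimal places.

Solve the original market: 33 - 4p = p + 8, hence p = 5 and q = 13.
After the shift, demand is qd = 38 - 4p and supply is qs = p + 13.
Clearing the new market: 38 - 4p = p + 13, so p = 5 and q = 18.

18.00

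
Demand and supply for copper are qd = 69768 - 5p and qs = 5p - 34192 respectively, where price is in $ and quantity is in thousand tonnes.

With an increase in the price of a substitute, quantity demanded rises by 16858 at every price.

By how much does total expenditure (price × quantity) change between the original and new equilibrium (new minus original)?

Solve the original market: 69768 - 5p = 5p - 34192, hence p = 10396 and q = 17788.
After the shift, demand is qd = 86626 - 5p and supply is qs = 5p - 34192.
Setting them equal: 86626 - 5p = 5p - 34192 → 120818 = 10p, so p = 12081.8 and q = 26217.
Expenditure moves from 10396×17788 = 184924048 to 12081.8×26217 = 316748550.6; change = +131824502.6.

+131824502.6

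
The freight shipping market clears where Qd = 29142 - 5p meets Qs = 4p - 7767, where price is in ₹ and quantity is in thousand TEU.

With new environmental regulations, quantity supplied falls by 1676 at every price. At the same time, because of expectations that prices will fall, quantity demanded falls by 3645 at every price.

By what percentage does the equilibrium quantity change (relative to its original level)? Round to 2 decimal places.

-29.54

Original equilibrium: 29142 - 5p = 4p - 7767 gives 36909 = 9p, so p = 4101 and Q = 8637.
After the shift, demand is Qd = 25497 - 5p and supply is Qs = 4p - 9443.
Clearing the new market: 25497 - 5p = 4p - 9443, so p = 34940/9 ≈ 3882.2222 and Q = 54773/9 ≈ 6085.8889.
%ΔQ = (6085.8889 − 8637) / 8637 × 100 = -29.54%.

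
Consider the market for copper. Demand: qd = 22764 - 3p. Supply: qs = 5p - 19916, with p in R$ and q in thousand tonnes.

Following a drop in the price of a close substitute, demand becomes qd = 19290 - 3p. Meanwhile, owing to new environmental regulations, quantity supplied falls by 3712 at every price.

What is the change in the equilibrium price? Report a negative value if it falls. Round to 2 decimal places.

Before the shock: 22764 - 3p = 5p - 19916 ⇒ 42680 = 8p ⇒ p = 5335, q = 6759.
With the change applied: demand qd = 19290 - 3p, supply qs = 5p - 23628.
Equate the new curves: 19290 - 3p = 5p - 23628, giving 42918 = 8p, p = 5364.75, q = 3195.75.
Δp = 5364.75 − 5335 = +29.75.

+29.75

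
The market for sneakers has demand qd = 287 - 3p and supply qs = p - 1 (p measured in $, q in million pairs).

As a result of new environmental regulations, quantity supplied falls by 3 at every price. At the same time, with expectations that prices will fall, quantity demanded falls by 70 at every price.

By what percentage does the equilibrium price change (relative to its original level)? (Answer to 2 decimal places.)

-23.26

Before the shock: 287 - 3p = p - 1 ⇒ 288 = 4p ⇒ p = 72, q = 71.
With the change applied: demand qd = 217 - 3p, supply qs = p - 4.
Setting them equal: 217 - 3p = p - 4 → 221 = 4p, so p = 55.25 and q = 51.25.
%Δp = (55.25 − 72) / 72 × 100 = -23.26%.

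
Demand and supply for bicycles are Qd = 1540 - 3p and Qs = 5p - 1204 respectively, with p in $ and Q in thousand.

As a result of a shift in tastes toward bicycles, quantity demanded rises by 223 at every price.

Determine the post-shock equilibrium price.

Before the shock: 1540 - 3p = 5p - 1204 ⇒ 2744 = 8p ⇒ p = 343, Q = 511.
With the change applied: demand Qd = 1763 - 3p, supply Qs = 5p - 1204.
Setting them equal: 1763 - 3p = 5p - 1204 → 2967 = 8p, so p = 370.875 and Q = 650.375.

370.875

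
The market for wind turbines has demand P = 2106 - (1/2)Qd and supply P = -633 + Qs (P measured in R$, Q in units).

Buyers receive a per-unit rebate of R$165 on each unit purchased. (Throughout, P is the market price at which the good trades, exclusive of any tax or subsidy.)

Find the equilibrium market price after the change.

Solve the original market: 4212 - 2P = P + 633, hence P = 1193 and Q = 1826.
Since buyers' out-of-pocket price is the market price minus the rebate, the effective demand curve becomes Qd = 4542 - 2P.
Setting them equal: 4542 - 2P = P + 633 → 3909 = 3P, so P = 1303 and Q = 1936.

1303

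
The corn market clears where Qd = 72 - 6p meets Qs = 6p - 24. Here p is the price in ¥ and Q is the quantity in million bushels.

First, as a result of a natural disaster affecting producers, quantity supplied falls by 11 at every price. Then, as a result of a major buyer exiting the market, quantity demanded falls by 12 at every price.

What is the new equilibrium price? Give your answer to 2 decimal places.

7.92

Solve the original market: 72 - 6p = 6p - 24, hence p = 8 and Q = 24.
The new curves are Qd = 60 - 6p (demand) and Qs = 6p - 35 (supply).
Setting them equal: 60 - 6p = 6p - 35 → 95 = 12p, so p = 95/12 ≈ 7.9167 and Q = 12.5.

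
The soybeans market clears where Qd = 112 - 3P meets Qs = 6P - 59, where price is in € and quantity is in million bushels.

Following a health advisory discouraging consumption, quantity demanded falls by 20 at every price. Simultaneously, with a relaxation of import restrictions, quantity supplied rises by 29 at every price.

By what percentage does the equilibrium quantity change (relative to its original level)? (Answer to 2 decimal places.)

Before the shock: 112 - 3P = 6P - 59 ⇒ 171 = 9P ⇒ P = 19, Q = 55.
The shock moves the curves to Qd = 92 - 3P and Qs = 6P - 30.
Equate the new curves: 92 - 3P = 6P - 30, giving 122 = 9P, P = 122/9 ≈ 13.5556, Q = 154/3 ≈ 51.3333.
%ΔQ = (51.3333 − 55) / 55 × 100 = -6.67%.

-6.67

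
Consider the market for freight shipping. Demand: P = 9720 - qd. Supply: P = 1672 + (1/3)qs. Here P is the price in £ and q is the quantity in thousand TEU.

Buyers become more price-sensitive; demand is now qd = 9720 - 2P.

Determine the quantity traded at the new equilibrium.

Solve the original market: 9720 - P = 3P - 5016, hence P = 3684 and q = 6036.
The shock moves the curves to qd = 9720 - 2P and qs = 3P - 5016.
New equilibrium: 9720 - 2P = 3P - 5016 ⇒ 14736 = 5P ⇒ P = 2947.2, q = 3825.6.

3825.6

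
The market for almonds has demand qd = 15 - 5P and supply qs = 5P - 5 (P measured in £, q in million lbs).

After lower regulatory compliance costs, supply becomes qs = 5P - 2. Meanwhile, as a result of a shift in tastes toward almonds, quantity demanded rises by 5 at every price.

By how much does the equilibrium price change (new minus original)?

+0.2

Before the shock: 15 - 5P = 5P - 5 ⇒ 20 = 10P ⇒ P = 2, q = 5.
After the shift, demand is qd = 20 - 5P and supply is qs = 5P - 2.
Setting them equal: 20 - 5P = 5P - 2 → 22 = 10P, so P = 2.2 and q = 9.
ΔP = 2.2 − 2 = +0.2.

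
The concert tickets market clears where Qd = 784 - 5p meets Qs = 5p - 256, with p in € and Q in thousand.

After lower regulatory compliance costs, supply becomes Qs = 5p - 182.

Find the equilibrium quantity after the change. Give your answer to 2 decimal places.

301.00

Original equilibrium: 784 - 5p = 5p - 256 gives 1040 = 10p, so p = 104 and Q = 264.
After the shift, demand is Qd = 784 - 5p and supply is Qs = 5p - 182.
Setting them equal: 784 - 5p = 5p - 182 → 966 = 10p, so p = 96.6 and Q = 301.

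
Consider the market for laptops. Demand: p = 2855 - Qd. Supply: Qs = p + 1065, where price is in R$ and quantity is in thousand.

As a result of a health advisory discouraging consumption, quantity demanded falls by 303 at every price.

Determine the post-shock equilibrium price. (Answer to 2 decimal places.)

743.50

Original equilibrium: 2855 - p = p + 1065 gives 1790 = 2p, so p = 895 and Q = 1960.
The new curves are Qd = 2552 - p (demand) and Qs = p + 1065 (supply).
Clearing the new market: 2552 - p = p + 1065, so p = 743.5 and Q = 1808.5.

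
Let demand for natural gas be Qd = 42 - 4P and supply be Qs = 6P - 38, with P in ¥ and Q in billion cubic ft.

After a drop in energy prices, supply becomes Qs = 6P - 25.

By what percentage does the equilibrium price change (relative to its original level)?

Solve the original market: 42 - 4P = 6P - 38, hence P = 8 and Q = 10.
After the shift, demand is Qd = 42 - 4P and supply is Qs = 6P - 25.
Equate the new curves: 42 - 4P = 6P - 25, giving 67 = 10P, P = 6.7, Q = 15.2.
%ΔP = (6.7 − 8) / 8 × 100 = -16.25%.

-16.25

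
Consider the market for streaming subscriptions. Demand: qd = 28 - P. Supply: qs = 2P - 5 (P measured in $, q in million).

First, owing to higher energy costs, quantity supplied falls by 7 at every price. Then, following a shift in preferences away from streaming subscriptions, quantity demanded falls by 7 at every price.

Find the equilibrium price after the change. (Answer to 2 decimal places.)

Before the shock: 28 - P = 2P - 5 ⇒ 33 = 3P ⇒ P = 11, q = 17.
The shock moves the curves to qd = 21 - P and qs = 2P - 12.
Equate the new curves: 21 - P = 2P - 12, giving 33 = 3P, P = 11, q = 10.

11.00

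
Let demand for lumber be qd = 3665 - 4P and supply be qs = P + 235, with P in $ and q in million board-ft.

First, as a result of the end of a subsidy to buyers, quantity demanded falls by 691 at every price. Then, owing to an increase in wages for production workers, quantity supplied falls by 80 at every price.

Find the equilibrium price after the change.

Before the shock: 3665 - 4P = P + 235 ⇒ 3430 = 5P ⇒ P = 686, q = 921.
With the change applied: demand qd = 2974 - 4P, supply qs = P + 155.
Equate the new curves: 2974 - 4P = P + 155, giving 2819 = 5P, P = 563.8, q = 718.8.

563.8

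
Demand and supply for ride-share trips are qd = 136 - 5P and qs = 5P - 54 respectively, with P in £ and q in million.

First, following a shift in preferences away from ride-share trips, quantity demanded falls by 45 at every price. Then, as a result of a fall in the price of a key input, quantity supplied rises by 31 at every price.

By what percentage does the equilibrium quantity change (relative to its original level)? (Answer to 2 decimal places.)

-17.07

Original equilibrium: 136 - 5P = 5P - 54 gives 190 = 10P, so P = 19 and q = 41.
The new curves are qd = 91 - 5P (demand) and qs = 5P - 23 (supply).
Equate the new curves: 91 - 5P = 5P - 23, giving 114 = 10P, P = 11.4, q = 34.
%Δq = (34 − 41) / 41 × 100 = -17.07%.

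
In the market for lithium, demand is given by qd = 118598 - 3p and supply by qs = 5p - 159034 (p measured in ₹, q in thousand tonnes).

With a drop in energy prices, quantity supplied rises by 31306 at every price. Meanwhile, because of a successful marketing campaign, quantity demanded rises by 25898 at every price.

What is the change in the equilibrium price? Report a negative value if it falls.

-676

Initially, 118598 - 3p = 5p - 159034, so 277632 = 8p and p = 34704, q = 14486.
After the shift, demand is qd = 144496 - 3p and supply is qs = 5p - 127728.
Equate the new curves: 144496 - 3p = 5p - 127728, giving 272224 = 8p, p = 34028, q = 42412.
Δp = 34028 − 34704 = -676.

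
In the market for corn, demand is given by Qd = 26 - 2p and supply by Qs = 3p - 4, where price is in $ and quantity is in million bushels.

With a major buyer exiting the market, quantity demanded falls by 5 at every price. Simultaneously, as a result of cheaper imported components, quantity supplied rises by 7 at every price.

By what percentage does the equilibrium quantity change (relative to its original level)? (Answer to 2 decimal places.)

Before the shock: 26 - 2p = 3p - 4 ⇒ 30 = 5p ⇒ p = 6, Q = 14.
After the shift, demand is Qd = 21 - 2p and supply is Qs = 3p + 3.
New equilibrium: 21 - 2p = 3p + 3 ⇒ 18 = 5p ⇒ p = 3.6, Q = 13.8.
%ΔQ = (13.8 − 14) / 14 × 100 = -1.43%.

-1.43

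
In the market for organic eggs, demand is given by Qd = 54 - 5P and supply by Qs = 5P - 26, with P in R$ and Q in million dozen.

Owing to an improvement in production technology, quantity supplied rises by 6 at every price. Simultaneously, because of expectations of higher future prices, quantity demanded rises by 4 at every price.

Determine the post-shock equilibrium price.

7.8

Before the shock: 54 - 5P = 5P - 26 ⇒ 80 = 10P ⇒ P = 8, Q = 14.
The new curves are Qd = 58 - 5P (demand) and Qs = 5P - 20 (supply).
Equate the new curves: 58 - 5P = 5P - 20, giving 78 = 10P, P = 7.8, Q = 19.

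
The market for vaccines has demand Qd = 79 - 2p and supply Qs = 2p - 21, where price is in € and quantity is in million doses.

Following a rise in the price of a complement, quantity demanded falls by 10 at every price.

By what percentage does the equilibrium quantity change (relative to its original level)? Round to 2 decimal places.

Original equilibrium: 79 - 2p = 2p - 21 gives 100 = 4p, so p = 25 and Q = 29.
After the shift, demand is Qd = 69 - 2p and supply is Qs = 2p - 21.
New equilibrium: 69 - 2p = 2p - 21 ⇒ 90 = 4p ⇒ p = 22.5, Q = 24.
%ΔQ = (24 − 29) / 29 × 100 = -17.24%.

-17.24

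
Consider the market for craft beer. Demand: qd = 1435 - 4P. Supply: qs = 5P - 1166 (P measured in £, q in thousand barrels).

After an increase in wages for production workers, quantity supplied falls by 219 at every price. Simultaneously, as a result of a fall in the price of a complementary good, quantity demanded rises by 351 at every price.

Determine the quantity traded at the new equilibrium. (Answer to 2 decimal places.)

376.67

Initially, 1435 - 4P = 5P - 1166, so 2601 = 9P and P = 289, q = 279.
The shock moves the curves to qd = 1786 - 4P and qs = 5P - 1385.
Equate the new curves: 1786 - 4P = 5P - 1385, giving 3171 = 9P, P = 1057/3 ≈ 352.3333, q = 1130/3 ≈ 376.6667.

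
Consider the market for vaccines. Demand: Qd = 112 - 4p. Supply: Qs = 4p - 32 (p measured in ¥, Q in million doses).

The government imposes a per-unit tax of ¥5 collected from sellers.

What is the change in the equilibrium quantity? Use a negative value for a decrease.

-10

Solve the original market: 112 - 4p = 4p - 32, hence p = 18 and Q = 40.
Since sellers keep the price net of the tax, the effective supply curve becomes Qs = 4p - 52.
New equilibrium: 112 - 4p = 4p - 52 ⇒ 164 = 8p ⇒ p = 20.5, Q = 30.
ΔQ = 30 − 40 = -10.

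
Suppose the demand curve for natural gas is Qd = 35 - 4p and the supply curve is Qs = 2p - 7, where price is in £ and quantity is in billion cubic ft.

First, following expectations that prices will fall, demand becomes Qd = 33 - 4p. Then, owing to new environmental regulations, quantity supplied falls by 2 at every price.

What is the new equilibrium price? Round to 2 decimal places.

7.00

Original equilibrium: 35 - 4p = 2p - 7 gives 42 = 6p, so p = 7 and Q = 7.
After the shift, demand is Qd = 33 - 4p and supply is Qs = 2p - 9.
Equate the new curves: 33 - 4p = 2p - 9, giving 42 = 6p, p = 7, Q = 5.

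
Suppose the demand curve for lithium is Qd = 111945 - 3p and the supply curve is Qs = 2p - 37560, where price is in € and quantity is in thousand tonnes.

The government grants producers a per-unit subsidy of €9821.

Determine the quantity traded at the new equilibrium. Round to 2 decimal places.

Original equilibrium: 111945 - 3p = 2p - 37560 gives 149505 = 5p, so p = 29901 and Q = 22242.
Since sellers receive the price plus the subsidy, the effective supply curve becomes Qs = 2p - 17918.
Clearing the new market: 111945 - 3p = 2p - 17918, so p = 25972.6 and Q = 34027.2.

34027.20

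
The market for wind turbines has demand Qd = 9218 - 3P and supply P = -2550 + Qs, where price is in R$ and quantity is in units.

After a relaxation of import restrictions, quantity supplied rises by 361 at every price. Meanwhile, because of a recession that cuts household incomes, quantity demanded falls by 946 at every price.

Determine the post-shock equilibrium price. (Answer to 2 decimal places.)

Original equilibrium: 9218 - 3P = P + 2550 gives 6668 = 4P, so P = 1667 and Q = 4217.
The shock moves the curves to Qd = 8272 - 3P and Qs = P + 2911.
Clearing the new market: 8272 - 3P = P + 2911, so P = 1340.25 and Q = 4251.25.

1340.25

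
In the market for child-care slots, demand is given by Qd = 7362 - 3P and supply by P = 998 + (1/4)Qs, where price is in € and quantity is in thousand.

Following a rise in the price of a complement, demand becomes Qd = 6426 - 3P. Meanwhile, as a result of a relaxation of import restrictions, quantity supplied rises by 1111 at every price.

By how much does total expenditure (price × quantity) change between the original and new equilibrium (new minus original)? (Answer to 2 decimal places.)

Before the shock: 7362 - 3P = 4P - 3992 ⇒ 11354 = 7P ⇒ P = 1622, Q = 2496.
The shock moves the curves to Qd = 6426 - 3P and Qs = 4P - 2881.
Setting them equal: 6426 - 3P = 4P - 2881 → 9307 = 7P, so P = 9307/7 ≈ 1329.5714 and Q = 17061/7 ≈ 2437.2857.
Expenditure moves from 1622×2496 = 4048512 to 1329.5714×2437.2857 = 3240545.4490; change = -807966.55.

-807966.55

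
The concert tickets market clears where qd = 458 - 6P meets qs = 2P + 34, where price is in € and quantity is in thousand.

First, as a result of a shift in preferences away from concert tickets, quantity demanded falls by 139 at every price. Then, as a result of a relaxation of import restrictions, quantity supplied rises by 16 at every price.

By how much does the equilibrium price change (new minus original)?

-19.375

Before the shock: 458 - 6P = 2P + 34 ⇒ 424 = 8P ⇒ P = 53, q = 140.
The new curves are qd = 319 - 6P (demand) and qs = 2P + 50 (supply).
Setting them equal: 319 - 6P = 2P + 50 → 269 = 8P, so P = 33.625 and q = 117.25.
ΔP = 33.625 − 53 = -19.375.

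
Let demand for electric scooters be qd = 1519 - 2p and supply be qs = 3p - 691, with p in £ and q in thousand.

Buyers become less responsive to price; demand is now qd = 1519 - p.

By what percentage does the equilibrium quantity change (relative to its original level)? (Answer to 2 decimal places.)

+52.20

Before the shock: 1519 - 2p = 3p - 691 ⇒ 2210 = 5p ⇒ p = 442, q = 635.
The new curves are qd = 1519 - p (demand) and qs = 3p - 691 (supply).
Setting them equal: 1519 - p = 3p - 691 → 2210 = 4p, so p = 552.5 and q = 966.5.
%Δq = (966.5 − 635) / 635 × 100 = +52.20%.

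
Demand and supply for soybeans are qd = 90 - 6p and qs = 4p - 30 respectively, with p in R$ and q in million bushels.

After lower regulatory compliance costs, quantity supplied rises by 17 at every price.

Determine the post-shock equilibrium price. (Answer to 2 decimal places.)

Initially, 90 - 6p = 4p - 30, so 120 = 10p and p = 12, q = 18.
With the change applied: demand qd = 90 - 6p, supply qs = 4p - 13.
Clearing the new market: 90 - 6p = 4p - 13, so p = 10.3 and q = 28.2.

10.30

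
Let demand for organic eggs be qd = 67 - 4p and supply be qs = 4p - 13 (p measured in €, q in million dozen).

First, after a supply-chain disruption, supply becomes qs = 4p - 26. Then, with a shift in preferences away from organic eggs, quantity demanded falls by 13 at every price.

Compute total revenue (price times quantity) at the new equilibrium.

Before the shock: 67 - 4p = 4p - 13 ⇒ 80 = 8p ⇒ p = 10, q = 27.
With the change applied: demand qd = 54 - 4p, supply qs = 4p - 26.
New equilibrium: 54 - 4p = 4p - 26 ⇒ 80 = 8p ⇒ p = 10, q = 14.
New expenditure = 10 × 14 = 140.

140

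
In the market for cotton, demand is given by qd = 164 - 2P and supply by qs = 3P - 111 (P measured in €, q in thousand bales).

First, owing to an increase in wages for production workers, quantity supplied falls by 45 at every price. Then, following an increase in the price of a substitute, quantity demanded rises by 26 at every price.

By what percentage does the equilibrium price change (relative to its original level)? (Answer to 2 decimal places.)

Initially, 164 - 2P = 3P - 111, so 275 = 5P and P = 55, q = 54.
After the shift, demand is qd = 190 - 2P and supply is qs = 3P - 156.
Setting them equal: 190 - 2P = 3P - 156 → 346 = 5P, so P = 69.2 and q = 51.6.
%ΔP = (69.2 − 55) / 55 × 100 = +25.82%.

+25.82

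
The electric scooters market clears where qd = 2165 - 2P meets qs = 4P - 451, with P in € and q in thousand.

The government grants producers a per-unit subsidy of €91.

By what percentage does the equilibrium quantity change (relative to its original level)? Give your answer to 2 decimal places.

Original equilibrium: 2165 - 2P = 4P - 451 gives 2616 = 6P, so P = 436 and q = 1293.
Since sellers receive the price plus the subsidy, the effective supply curve becomes qs = 4P - 87.
Equate the new curves: 2165 - 2P = 4P - 87, giving 2252 = 6P, P = 1126/3 ≈ 375.3333, q = 4243/3 ≈ 1414.3333.
%Δq = (1414.3333 − 1293) / 1293 × 100 = +9.38%.

+9.38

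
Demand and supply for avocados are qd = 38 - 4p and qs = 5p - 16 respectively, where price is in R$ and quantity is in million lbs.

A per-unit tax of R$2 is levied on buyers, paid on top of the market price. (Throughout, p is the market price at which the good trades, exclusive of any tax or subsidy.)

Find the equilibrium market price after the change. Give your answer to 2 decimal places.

Before the shock: 38 - 4p = 5p - 16 ⇒ 54 = 9p ⇒ p = 6, q = 14.
Since buyers pay the price plus the tax, the effective demand curve becomes qd = 30 - 4p.
New equilibrium: 30 - 4p = 5p - 16 ⇒ 46 = 9p ⇒ p = 46/9 ≈ 5.1111, q = 86/9 ≈ 9.5556.

5.11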